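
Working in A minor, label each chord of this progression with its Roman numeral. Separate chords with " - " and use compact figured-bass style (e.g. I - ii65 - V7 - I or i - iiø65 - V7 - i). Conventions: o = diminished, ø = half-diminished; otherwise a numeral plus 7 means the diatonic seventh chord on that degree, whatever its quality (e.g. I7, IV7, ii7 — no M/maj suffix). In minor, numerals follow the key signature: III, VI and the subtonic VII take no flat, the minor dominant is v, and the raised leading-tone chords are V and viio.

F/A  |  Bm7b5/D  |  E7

VI6 - iiø65 - V7

F/A has root F, degree 6 in A minor, so VI6.
Bm7b5/D has root B, degree 2 in A minor, so iiø65.
E7 has root E, degree 5 in A minor, so V7.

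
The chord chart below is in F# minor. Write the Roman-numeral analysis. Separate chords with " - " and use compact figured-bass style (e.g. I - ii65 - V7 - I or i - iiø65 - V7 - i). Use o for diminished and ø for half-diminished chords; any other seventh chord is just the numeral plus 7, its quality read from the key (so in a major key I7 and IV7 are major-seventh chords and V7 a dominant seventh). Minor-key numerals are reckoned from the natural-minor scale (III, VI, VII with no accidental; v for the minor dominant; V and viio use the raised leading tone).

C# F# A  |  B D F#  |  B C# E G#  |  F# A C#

C#-F#-A: root F# is the tonic; minor triad there is i64.
B-D-F#: root B is the subdominant; minor triad there is iv.
B-C#-E-G#: minor seventh chord on C# = scale degree 5 → v42.
F#-A-C#: root F# is the tonic; minor triad there is i.

i64 - iv - v42 - i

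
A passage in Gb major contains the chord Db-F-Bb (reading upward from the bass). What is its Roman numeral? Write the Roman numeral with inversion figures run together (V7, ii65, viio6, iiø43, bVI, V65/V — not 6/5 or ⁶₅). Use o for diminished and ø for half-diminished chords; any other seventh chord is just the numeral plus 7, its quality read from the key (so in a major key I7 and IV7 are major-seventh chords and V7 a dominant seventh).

iii6

Stacked in thirds the chord is Bb-Db-F: a minor triad on Bb.
In Gb major, Bb is the mediant; the diatonic minor triad there is iii.
With Db in the bass the chord is in first inversion, so the figured bass is 6.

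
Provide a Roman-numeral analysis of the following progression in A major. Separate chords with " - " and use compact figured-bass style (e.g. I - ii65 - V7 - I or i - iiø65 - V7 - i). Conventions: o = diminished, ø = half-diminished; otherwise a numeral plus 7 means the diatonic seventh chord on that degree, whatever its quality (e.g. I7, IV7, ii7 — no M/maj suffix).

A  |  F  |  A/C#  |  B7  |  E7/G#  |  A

I - bVI - I6 - V7/V - V65 - I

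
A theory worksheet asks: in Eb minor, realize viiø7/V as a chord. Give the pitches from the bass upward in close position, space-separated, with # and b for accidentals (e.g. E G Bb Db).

A C Eb G

The slash marks an applied leading-tone chord: viio of V. In Eb minor, V is Bb, so the leading tone to it is A, a half step below.
Building a half-diminished seventh chord on A gives A-C-Eb-G.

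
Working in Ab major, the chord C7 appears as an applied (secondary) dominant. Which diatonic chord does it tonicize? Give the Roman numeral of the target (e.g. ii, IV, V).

The chord is a dominant seventh chord on C.
A dominant resolves down a perfect fifth: C → F. In Ab major, F is scale degree 6, i.e. vi.

vi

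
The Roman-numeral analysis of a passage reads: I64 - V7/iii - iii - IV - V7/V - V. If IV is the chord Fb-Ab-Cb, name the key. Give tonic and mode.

IV is given as Fb-Ab-Cb — a major triad with root Fb.
If Fb is scale degree 4 and the mode makes that degree carry a major triad, the tonic is Cb and the mode is major.

Cb major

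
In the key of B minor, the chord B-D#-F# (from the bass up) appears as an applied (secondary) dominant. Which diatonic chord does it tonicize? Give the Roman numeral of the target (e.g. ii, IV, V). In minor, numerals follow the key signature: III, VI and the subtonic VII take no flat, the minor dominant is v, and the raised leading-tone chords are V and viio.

iv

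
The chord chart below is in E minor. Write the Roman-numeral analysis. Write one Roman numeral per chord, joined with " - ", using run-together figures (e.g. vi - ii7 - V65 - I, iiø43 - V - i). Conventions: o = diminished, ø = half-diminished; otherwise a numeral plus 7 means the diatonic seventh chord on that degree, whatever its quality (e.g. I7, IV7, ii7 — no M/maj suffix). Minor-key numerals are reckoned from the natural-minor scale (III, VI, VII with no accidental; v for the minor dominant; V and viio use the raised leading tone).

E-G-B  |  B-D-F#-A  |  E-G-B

E-G-B has root E, degree 1 in E minor, so i.
B-D-F#-A: root B is the dominant; minor seventh chord there is v7.
E-G-B: root E is the tonic; minor triad there is i.

i - v7 - i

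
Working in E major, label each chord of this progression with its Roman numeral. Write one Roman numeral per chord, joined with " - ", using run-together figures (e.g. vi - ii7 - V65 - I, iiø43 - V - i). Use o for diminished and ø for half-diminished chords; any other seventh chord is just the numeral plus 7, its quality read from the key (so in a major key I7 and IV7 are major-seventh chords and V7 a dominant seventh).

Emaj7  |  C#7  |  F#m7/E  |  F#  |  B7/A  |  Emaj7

Emaj7 has root E, degree 1 in E major, so I7.
C#7: chromatic; C# is V of ii, so V7/ii.
F#m7/E has root F#, degree 2 in E major, so ii42.
F#: chromatic; F# is V of V, so V/V.
B7/A has root B, degree 5 in E major, so V42.
Emaj7 has root E, degree 1 in E major, so I7.

I7 - V7/ii - ii42 - V/V - V42 - I7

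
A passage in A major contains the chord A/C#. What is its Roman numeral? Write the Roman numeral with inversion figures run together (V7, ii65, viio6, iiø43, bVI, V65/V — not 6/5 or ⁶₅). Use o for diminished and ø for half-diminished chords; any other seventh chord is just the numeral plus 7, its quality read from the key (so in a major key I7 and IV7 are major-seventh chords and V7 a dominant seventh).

Stacked in thirds the chord is A-C#-E: a major triad on A.
In A major, A is the tonic; the diatonic major triad there is I.
With C# in the bass the chord is in first inversion, so the figured bass is 6.

I6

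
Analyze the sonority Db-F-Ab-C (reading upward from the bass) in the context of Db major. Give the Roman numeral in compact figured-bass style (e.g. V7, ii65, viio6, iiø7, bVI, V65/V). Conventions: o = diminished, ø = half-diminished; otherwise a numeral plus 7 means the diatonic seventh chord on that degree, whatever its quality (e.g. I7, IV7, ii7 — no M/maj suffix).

I7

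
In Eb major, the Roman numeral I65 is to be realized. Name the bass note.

I in Eb major has root Eb; the chord is Eb-G-Bb-D.
The figure 65 means first inversion — the third is in the bass.

G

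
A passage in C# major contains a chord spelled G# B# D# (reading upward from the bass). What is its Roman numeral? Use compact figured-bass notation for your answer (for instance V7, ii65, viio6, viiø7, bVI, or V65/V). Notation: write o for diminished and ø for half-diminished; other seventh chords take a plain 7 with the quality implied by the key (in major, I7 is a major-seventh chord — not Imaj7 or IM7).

Stacked in thirds the chord is G#-B#-D#: a major triad on G#.
In C# major, G# is the dominant; the diatonic major triad there is V.

V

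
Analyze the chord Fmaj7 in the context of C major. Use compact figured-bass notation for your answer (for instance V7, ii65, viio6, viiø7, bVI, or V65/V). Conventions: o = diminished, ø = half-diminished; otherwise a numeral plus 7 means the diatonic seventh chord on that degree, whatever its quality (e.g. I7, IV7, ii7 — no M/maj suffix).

Stacked in thirds the chord is F-A-C-E: a major seventh chord on F.
F is scale degree 4 in C major, and a major seventh chord on that degree is written IV7.

IV7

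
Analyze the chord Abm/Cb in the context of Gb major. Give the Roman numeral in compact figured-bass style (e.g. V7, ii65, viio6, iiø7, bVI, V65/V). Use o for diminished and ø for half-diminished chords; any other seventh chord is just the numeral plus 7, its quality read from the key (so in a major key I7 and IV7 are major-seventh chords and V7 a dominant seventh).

Stacked in thirds the chord is Ab-Cb-Eb: a minor triad on Ab.
Ab is scale degree 2 in Gb major, and a minor triad on that degree is written ii.
With Cb in the bass the chord is in first inversion, so the figured bass is 6.

ii6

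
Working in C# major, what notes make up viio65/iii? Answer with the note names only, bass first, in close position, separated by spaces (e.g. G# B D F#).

F## A# C# D##

The slash marks an applied leading-tone chord: viio of iii. In C# major, iii is E#, so the leading tone to it is D##, a half step below.
Building a fully diminished seventh chord on D## gives D##-F##-A#-C#.
With the 65 figure the chord is in first inversion; from the bass F## upward in close position it reads F##-A#-C#-D##.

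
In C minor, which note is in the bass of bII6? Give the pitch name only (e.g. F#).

bII in C minor has root Db; the chord is Db-F-Ab.
The figure 6 means first inversion — the third is in the bass.

F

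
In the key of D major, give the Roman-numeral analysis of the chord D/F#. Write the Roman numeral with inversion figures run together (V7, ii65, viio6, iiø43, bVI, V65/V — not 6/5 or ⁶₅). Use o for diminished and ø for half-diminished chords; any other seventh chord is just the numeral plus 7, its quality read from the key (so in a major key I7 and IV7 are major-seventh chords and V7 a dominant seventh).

The pitches D-F#-A form a major triad rooted on D.
D is scale degree 1 in D major, and a major triad on that degree is written I.
With F# in the bass the chord is in first inversion, so the figured bass is 6.

I6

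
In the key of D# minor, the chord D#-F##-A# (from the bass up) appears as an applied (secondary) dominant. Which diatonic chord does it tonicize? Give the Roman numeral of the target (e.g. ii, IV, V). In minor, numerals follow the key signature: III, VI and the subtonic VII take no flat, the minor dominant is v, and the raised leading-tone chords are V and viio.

The chord is a major triad on D#.
A dominant resolves down a perfect fifth: D# → G#. In D# minor, G# is scale degree 4, i.e. iv.

iv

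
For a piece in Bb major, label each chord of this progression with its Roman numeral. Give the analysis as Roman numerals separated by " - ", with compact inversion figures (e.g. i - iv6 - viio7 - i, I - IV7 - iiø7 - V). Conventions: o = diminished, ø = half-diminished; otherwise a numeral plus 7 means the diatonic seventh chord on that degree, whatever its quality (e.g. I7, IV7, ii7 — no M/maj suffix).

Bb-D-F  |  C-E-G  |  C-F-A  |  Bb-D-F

Bb-D-F: root Bb is the tonic; major triad there is I.
C-E-G: a major triad on C, the applied dominant of V → V/V.
C-F-A has root F, degree 5 in Bb major, so V64.
Bb-D-F: root Bb is the tonic; major triad there is I.

I - V/V - V64 - I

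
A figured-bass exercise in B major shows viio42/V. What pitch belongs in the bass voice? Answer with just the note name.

D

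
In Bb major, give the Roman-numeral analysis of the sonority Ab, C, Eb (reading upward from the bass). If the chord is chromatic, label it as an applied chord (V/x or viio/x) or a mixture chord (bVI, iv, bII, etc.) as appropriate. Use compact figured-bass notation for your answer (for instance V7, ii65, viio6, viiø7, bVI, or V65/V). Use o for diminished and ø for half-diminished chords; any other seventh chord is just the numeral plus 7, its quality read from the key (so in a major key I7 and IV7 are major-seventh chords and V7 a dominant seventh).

bVII

Stacked in thirds the chord is Ab-C-Eb: a major triad on Ab.
Ab is the lowered seventh degree of Bb major (diatonic 7 would be A). This is a major triad on the lowered seventh degree (the subtonic), borrowed from the parallel minor.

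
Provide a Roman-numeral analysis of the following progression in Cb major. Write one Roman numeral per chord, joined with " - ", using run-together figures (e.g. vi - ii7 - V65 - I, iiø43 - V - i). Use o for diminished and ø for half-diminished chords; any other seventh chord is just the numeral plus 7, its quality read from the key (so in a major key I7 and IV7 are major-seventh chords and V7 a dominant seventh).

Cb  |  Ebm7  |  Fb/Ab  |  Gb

I - iii7 - IV6 - V

Cb has root Cb, degree 1 in Cb major, so I.
Ebm7: minor seventh chord on Eb = scale degree 3 → iii7.
Fb/Ab: root Fb is the subdominant; major triad there is IV6.
Gb: major triad on Gb = scale degree 5 → V.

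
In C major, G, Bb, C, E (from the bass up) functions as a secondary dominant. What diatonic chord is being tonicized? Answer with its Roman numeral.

IV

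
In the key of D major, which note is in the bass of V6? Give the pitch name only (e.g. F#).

C#

V in D major has root A; the chord is A-C#-E.
The figure 6 means first inversion — the third is in the bass.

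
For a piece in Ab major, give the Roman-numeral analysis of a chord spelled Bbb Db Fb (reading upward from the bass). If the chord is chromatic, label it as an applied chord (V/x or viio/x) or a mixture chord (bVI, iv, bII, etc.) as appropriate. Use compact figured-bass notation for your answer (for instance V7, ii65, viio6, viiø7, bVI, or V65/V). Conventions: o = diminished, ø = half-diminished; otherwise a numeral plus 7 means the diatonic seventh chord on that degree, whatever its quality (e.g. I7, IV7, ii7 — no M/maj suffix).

bII

The pitches Bbb-Db-Fb form a major triad rooted on Bbb.
Bbb is the lowered second degree of Ab major (diatonic 2 would be Bb). This is the Neapolitan chord — a major triad on the lowered second degree.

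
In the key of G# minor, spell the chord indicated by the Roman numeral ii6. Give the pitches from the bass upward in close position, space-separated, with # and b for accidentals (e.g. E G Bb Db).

C# E# A#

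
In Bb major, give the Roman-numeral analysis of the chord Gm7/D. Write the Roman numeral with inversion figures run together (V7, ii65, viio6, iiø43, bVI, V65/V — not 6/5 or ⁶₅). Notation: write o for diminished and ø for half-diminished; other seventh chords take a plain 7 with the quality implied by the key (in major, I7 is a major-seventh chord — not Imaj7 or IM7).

vi43

Stacked in thirds the chord is G-Bb-D-F: a minor seventh chord on G.
G is scale degree 6 in Bb major, and a minor seventh chord on that degree is written vi7.
With D in the bass the chord is in second inversion, so the figured bass is 43.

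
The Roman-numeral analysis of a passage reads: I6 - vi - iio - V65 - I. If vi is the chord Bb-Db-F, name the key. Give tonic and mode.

vi is given as Bb-Db-F — a minor triad with root Bb.
vi on Bb implies Bb is the submediant; that puts the tonic at Db, and the lowercase numeral fits major mode.

Db major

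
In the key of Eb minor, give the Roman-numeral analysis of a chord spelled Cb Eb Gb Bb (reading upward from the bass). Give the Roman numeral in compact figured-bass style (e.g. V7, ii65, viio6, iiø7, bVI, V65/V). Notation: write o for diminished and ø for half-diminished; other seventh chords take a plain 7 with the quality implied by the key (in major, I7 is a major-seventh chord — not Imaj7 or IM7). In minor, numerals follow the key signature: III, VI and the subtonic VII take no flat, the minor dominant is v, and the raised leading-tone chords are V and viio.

VI7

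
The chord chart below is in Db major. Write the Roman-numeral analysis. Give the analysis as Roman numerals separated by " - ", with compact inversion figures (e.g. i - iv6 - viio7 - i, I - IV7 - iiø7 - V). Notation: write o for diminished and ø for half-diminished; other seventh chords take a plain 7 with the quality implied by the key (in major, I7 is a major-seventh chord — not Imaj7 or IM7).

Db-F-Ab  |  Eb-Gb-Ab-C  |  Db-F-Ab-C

I - V43 - I7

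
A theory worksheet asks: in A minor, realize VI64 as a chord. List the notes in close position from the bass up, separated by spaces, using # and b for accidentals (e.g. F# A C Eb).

C F A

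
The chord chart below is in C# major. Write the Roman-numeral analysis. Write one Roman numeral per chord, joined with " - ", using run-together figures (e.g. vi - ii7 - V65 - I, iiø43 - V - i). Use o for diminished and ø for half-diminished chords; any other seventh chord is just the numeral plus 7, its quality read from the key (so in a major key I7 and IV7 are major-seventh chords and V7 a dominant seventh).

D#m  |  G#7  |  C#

ii - V7 - I

D#m has root D#, degree 2 in C# major, so ii.
G#7: dominant seventh chord on G# = scale degree 5 → V7.
C#: major triad on C# = scale degree 1 → I.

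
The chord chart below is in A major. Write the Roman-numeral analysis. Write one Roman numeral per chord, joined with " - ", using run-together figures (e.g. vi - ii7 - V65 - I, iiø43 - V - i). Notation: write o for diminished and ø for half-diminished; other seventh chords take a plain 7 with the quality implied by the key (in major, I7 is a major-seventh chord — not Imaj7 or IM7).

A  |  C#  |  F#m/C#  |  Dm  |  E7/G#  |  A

A: major triad on A = scale degree 1 → I.
C# is the secondary dominant of vi (major triad on C#): V/vi.
F#m/C#: root F# is the submediant; minor triad there is vi64.
Dm: D with this quality isn't in the key; it's iv, borrowed from the parallel minor.
E7/G#: root E is the dominant; dominant seventh chord there is V65.
A has root A, degree 1 in A major, so I.

I - V/vi - vi64 - iv - V65 - I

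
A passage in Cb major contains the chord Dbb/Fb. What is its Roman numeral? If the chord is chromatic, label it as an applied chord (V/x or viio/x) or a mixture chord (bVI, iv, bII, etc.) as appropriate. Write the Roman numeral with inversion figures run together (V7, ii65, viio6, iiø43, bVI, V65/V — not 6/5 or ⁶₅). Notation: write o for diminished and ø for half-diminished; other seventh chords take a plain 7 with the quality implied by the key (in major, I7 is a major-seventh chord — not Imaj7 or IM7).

Stacked in thirds the chord is Dbb-Fb-Abb: a major triad on Dbb.
Dbb is the lowered second degree of Cb major (diatonic 2 would be Db). This is the Neapolitan sixth — a major triad on the lowered second degree, here in its customary first inversion.
With Fb in the bass the chord is in first inversion, so the figured bass is 6.

bII6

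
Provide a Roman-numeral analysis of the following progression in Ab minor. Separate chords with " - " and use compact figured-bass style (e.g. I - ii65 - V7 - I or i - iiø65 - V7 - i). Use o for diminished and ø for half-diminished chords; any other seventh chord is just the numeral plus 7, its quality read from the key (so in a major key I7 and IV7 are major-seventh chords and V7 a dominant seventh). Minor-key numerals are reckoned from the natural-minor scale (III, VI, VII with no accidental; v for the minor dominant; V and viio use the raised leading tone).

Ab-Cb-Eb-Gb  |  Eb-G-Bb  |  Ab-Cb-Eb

i7 - V - i

Ab-Cb-Eb-Gb: minor seventh chord on Ab = scale degree 1 → i7.
Eb-G-Bb: root Eb is the dominant; major triad there is V.
Ab-Cb-Eb: minor triad on Ab = scale degree 1 → i.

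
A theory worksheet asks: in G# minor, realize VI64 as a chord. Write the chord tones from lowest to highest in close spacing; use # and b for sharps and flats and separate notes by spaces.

The numeral's case and figure indicate a major triad. In G# minor its root, the submediant, is E.
That chord is spelled E-G#-B.
The figured bass 64 indicates second inversion, placing the fifth (B) in the bass: B-E-G#.

B E G#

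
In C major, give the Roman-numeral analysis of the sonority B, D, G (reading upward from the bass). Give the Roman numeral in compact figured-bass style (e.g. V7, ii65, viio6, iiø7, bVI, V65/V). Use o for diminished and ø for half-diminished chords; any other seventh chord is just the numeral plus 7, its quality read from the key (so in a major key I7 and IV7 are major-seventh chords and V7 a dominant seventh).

V6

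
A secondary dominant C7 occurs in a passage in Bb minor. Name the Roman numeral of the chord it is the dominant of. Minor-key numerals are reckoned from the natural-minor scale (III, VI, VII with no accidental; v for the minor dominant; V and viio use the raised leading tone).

The chord is a dominant seventh chord on C.
A dominant resolves down a perfect fifth: C → F. In Bb minor, F is scale degree 5, i.e. V.

V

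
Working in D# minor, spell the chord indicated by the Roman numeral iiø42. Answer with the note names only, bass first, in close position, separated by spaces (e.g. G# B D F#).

D# E# G# B

The numeral's case and figure indicate a half-diminished seventh chord. In D# minor its root, the supertonic, is E#.
Stacking thirds from E# gives E#-G#-B-D#.
The figured bass 42 indicates third inversion, placing the seventh (D#) in the bass: D#-E#-G#-B.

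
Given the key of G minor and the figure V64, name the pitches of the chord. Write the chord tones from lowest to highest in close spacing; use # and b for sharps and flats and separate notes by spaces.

A D F#

In G minor, the dominant is D. The dominant is major (leading tone raised), so V is a major triad.
Stacking thirds from D gives D-F#-A.
The figured bass 64 indicates second inversion, placing the fifth (A) in the bass: A-D-F#.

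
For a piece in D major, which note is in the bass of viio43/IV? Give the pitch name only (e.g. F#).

C

The applied chord viio43/IV is rooted on F#: F#-A-C-Eb.
The figure 43 means second inversion — the fifth is in the bass.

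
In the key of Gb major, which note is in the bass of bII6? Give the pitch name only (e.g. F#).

bII in Gb major has root Abb; the chord is Abb-Cb-Ebb.
The figure 6 means first inversion — the third is in the bass.

Cb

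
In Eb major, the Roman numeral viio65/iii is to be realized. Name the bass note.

A

The applied chord viio65/iii is rooted on F#: F#-A-C-Eb.
The figure 65 means first inversion — the third is in the bass.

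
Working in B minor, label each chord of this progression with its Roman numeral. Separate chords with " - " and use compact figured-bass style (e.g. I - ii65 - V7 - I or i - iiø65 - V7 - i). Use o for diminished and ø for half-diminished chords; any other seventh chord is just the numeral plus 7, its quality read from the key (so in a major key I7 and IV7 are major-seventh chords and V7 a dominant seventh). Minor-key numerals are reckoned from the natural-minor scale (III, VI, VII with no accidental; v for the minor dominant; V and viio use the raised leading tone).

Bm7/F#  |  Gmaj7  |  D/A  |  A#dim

i43 - VI7 - III64 - viio

Bm7/F#: root B is the tonic; minor seventh chord there is i43.
Gmaj7: root G is the submediant; major seventh chord there is VI7.
D/A has root D, degree 3 in B minor, so III64.
A#dim has root A#, degree 7 in B minor, so viio.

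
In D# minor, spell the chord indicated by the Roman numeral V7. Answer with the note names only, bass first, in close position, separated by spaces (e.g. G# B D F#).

In D# minor, the dominant is A#. The dominant is major (leading tone raised), so V is a dominant seventh chord.
Stacking thirds from A# gives A#-C##-E#-G#.

A# C## E# G#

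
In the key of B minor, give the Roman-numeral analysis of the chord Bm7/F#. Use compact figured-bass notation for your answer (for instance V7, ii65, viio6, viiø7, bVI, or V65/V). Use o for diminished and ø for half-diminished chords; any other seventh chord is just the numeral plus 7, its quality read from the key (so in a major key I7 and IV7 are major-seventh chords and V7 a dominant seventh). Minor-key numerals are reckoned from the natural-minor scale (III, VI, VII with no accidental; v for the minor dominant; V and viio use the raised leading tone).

i43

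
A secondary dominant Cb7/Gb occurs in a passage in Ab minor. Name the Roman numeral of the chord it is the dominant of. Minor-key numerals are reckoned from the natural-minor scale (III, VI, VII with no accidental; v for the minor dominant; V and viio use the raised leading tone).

VI

The chord is a dominant seventh chord on Cb.
A dominant resolves down a perfect fifth: Cb → Fb. In Ab minor, Fb is scale degree 6, i.e. VI.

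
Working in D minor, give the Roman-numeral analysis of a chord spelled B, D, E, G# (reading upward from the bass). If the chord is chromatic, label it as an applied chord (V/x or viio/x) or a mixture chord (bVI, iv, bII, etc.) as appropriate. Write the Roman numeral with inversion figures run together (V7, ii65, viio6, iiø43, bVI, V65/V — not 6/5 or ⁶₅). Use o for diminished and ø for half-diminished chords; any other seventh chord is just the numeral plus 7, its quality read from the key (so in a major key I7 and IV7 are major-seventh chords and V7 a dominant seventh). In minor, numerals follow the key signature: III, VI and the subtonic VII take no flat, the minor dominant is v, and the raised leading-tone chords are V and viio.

The pitches E-G#-B-D form a dominant seventh chord rooted on E.
E is not a diatonic chord root with this quality in D minor, but it lies a perfect fifth above A (V), so the chord functions as an applied dominant of V.
With B in the bass the chord is in second inversion, so the figured bass is 43.

V43/V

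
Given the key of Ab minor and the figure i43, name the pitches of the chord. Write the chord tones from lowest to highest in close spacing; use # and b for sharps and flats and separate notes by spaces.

Eb Gb Ab Cb

The numeral's case and figure indicate a minor seventh chord. In Ab minor its root, the first degree, is Ab.
Stacking thirds from Ab gives Ab-Cb-Eb-Gb.
The figured bass 43 indicates second inversion, placing the fifth (Eb) in the bass: Eb-Gb-Ab-Cb.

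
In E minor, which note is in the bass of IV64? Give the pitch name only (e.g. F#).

IV in E minor has root A; the chord is A-C#-E.
The figure 64 means second inversion — the fifth is in the bass.

E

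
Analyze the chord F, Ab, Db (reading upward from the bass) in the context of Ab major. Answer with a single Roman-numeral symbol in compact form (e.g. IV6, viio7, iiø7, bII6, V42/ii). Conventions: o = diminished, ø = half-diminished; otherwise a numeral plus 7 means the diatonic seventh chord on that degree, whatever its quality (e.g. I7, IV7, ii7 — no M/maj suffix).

Stacked in thirds the chord is Db-F-Ab: a major triad on Db.
In Ab major, Db is the subdominant; the diatonic major triad there is IV.
With F in the bass the chord is in first inversion, so the figured bass is 6.

IV6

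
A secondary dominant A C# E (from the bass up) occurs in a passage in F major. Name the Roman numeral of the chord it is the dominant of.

The chord is a major triad on A.
A dominant resolves down a perfect fifth: A → D. In F major, D is scale degree 6, i.e. vi.

vi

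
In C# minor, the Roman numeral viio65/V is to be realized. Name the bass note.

A#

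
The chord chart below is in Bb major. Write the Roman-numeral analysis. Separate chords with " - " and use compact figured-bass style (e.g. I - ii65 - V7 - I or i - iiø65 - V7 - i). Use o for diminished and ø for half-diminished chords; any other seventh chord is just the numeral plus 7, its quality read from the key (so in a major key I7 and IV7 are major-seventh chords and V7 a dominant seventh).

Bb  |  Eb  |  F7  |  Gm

I - IV - V7 - vi

Bb has root Bb, degree 1 in Bb major, so I.
Eb: root Eb is the subdominant; major triad there is IV.
F7: root F is the dominant; dominant seventh chord there is V7.
Gm: minor triad on G = scale degree 6 → vi.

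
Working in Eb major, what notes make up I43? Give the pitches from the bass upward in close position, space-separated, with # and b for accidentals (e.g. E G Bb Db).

The numeral's case and figure indicate a major seventh chord. In Eb major its root, the tonic, is Eb.
That chord is spelled Eb-G-Bb-D.
With the 43 figure the chord is in second inversion; from the bass Bb upward in close position it reads Bb-D-Eb-G.

Bb D Eb G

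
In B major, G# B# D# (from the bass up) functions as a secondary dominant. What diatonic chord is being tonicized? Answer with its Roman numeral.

ii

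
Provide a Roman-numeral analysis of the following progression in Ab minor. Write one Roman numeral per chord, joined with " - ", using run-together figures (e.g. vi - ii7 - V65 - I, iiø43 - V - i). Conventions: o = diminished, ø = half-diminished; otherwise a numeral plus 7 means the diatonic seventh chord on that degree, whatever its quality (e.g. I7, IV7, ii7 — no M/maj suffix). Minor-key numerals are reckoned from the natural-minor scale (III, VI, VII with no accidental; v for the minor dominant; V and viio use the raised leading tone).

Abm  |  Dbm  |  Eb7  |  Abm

i - iv - V7 - i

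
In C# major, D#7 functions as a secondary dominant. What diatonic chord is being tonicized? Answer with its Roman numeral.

V

The chord is a dominant seventh chord on D#.
A dominant resolves down a perfect fifth: D# → G#. In C# major, G# is scale degree 5, i.e. V.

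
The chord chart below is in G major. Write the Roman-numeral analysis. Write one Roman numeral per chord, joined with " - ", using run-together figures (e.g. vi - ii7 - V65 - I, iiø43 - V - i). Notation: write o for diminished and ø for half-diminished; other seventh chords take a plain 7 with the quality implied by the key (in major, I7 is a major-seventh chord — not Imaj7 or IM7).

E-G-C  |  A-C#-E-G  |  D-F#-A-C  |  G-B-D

IV6 - V7/V - V7 - I

E-G-C has root C, degree 4 in G major, so IV6.
A-C#-E-G: a dominant seventh chord on A, the applied dominant of V → V7/V.
D-F#-A-C: dominant seventh chord on D = scale degree 5 → V7.
G-B-D has root G, degree 1 in G major, so I.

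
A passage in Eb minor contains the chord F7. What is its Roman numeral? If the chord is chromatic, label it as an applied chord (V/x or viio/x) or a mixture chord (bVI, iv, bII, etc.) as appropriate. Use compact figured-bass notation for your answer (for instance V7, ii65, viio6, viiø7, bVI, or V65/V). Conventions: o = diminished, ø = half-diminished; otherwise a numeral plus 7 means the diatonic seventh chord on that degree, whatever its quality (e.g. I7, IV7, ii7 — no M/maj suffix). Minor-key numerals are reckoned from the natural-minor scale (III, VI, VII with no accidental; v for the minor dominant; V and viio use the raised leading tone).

V7/V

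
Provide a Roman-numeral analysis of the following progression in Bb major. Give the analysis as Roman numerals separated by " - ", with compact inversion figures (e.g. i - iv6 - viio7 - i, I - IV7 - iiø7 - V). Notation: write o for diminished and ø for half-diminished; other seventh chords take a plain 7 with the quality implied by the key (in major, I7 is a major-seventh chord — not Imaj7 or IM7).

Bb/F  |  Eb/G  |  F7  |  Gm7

Bb/F: major triad on Bb = scale degree 1 → I64.
Eb/G has root Eb, degree 4 in Bb major, so IV6.
F7: root F is the dominant; dominant seventh chord there is V7.
Gm7 has root G, degree 6 in Bb major, so vi7.

I64 - IV6 - V7 - vi7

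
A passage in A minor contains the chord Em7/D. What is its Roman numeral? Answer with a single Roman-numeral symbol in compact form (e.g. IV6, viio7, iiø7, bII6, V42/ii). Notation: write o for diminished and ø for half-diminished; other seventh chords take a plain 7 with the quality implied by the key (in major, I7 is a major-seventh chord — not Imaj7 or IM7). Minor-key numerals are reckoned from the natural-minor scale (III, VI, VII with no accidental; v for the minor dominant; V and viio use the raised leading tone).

v42

The pitches E-G-B-D form a minor seventh chord rooted on E.
E is scale degree 5 in A minor, and a minor seventh chord on that degree is written v7.
With D in the bass the chord is in third inversion, so the figured bass is 42.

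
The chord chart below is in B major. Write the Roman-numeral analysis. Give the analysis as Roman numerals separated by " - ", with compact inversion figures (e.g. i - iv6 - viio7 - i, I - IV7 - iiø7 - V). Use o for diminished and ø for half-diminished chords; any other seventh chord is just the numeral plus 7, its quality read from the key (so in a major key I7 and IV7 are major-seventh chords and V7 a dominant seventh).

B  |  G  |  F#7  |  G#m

I - bVI - V7 - vi

B has root B, degree 1 in B major, so I.
G is non-diatonic — bVI, a mixture chord from B minor.
F#7: dominant seventh chord on F# = scale degree 5 → V7.
G#m: root G# is the submediant; minor triad there is vi.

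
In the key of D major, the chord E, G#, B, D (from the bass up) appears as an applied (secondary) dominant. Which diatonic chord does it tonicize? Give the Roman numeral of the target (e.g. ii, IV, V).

The chord is a dominant seventh chord on E.
A dominant resolves down a perfect fifth: E → A. In D major, A is scale degree 5, i.e. V.

V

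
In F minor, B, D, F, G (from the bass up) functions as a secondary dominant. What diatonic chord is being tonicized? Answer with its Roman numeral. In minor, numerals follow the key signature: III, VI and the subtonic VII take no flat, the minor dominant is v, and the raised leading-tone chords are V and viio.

The chord is a dominant seventh chord on G.
A dominant resolves down a perfect fifth: G → C. In F minor, C is scale degree 5, i.e. V.

V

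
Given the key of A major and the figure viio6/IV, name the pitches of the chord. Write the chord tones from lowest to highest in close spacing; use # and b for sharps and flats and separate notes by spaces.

E G C#

The slash marks an applied leading-tone chord: viio of IV. In A major, IV is D, so the leading tone to it is C#, a half step below.
Building a diminished triad on C# gives C#-E-G.
With the 6 figure the chord is in first inversion; from the bass E upward in close position it reads E-G-C#.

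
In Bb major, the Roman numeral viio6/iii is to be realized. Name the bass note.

The applied chord viio6/iii is rooted on C#: C#-E-G.
The figure 6 means first inversion — the third is in the bass.

E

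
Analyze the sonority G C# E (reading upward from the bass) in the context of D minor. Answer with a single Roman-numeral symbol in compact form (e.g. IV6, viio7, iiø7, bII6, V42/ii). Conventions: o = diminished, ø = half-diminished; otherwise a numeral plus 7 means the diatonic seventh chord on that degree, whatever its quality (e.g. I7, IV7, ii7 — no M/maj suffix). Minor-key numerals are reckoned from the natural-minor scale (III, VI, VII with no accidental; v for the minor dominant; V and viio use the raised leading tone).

viio64

The pitches C#-E-G form a diminished triad rooted on C#.
In D minor, C# is the leading tone; the diatonic diminished triad there is viio.
With G in the bass the chord is in second inversion, so the figured bass is 64.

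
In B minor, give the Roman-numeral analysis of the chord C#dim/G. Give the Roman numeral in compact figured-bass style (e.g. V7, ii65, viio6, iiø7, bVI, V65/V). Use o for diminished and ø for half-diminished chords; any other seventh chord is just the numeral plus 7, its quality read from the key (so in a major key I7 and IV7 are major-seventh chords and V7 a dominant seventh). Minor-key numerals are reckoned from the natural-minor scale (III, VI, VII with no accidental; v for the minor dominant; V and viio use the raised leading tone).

Stacked in thirds the chord is C#-E-G: a diminished triad on C#.
C# is scale degree 2 in B minor, and a diminished triad on that degree is written iio.
With G in the bass the chord is in second inversion, so the figured bass is 64.

iio64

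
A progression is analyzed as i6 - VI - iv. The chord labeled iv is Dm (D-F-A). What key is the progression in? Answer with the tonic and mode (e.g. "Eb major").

A minor

The anchor chord is a minor triad on D, labeled iv.
iv on D implies D is the subdominant; that puts the tonic at A, and the lowercase numeral fits minor mode.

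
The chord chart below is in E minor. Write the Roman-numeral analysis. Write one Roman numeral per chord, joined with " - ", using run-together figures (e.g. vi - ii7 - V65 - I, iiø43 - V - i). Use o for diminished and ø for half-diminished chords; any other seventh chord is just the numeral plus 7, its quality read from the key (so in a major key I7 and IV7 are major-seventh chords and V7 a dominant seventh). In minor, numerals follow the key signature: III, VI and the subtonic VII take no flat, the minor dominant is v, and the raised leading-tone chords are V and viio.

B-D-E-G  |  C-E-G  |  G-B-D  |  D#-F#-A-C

i43 - VI - III - viio7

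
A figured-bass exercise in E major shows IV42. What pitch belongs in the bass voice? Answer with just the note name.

G#

IV in E major has root A; the chord is A-C#-E-G#.
The figure 42 means third inversion — the seventh is in the bass.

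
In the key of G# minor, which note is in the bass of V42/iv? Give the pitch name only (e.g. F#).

F#

The applied chord V42/iv is rooted on G#: G#-B#-D#-F#.
The figure 42 means third inversion — the seventh is in the bass.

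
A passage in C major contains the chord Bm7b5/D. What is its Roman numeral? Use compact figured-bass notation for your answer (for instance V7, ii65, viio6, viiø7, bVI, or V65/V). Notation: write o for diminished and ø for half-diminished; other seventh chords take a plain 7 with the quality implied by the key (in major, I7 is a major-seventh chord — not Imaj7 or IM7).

The pitches B-D-F-A form a half-diminished seventh chord rooted on B.
B is scale degree 7 in C major, and a half-diminished seventh chord on that degree is written viiø7.
With D in the bass the chord is in first inversion, so the figured bass is 65.

viiø65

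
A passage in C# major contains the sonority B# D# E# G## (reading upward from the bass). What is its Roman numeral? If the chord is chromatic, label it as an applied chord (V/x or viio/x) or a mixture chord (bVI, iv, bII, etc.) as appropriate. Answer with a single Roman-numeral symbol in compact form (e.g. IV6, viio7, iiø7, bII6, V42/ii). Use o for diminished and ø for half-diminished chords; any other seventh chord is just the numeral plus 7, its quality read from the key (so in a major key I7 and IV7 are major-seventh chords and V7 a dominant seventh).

Stacked in thirds the chord is E#-G##-B#-D#: a dominant seventh chord on E#.
E# is not a diatonic chord root with this quality in C# major, but it lies a perfect fifth above A# (vi), so the chord functions as an applied dominant of vi.
With B# in the bass the chord is in second inversion, so the figured bass is 43.

V43/vi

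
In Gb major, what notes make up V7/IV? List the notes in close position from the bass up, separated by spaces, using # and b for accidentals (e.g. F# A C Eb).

Gb Bb Db Fb

V7/IV is a secondary dominant — the dominant seventh of IV. IV in Gb major is Cb, so the applied chord's root is Gb, a perfect fifth above.
Building a dominant seventh chord on Gb gives Gb-Bb-Db-Fb.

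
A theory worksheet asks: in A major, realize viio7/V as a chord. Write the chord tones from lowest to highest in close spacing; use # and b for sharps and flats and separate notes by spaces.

D# F# A C

viio7/V is a secondary leading-tone chord. The target V is E in A major; the applied chord is rooted a semitone below, on D#.
Building a fully diminished seventh chord on D# gives D#-F#-A-C.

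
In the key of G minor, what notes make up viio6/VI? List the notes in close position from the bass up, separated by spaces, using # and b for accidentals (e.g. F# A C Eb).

F Ab D

The slash marks an applied leading-tone chord: viio of VI. In G minor, VI is Eb, so the leading tone to it is D, a half step below.
Building a diminished triad on D gives D-F-Ab.
The figured bass 6 indicates first inversion, placing the third (F) in the bass: F-Ab-D.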